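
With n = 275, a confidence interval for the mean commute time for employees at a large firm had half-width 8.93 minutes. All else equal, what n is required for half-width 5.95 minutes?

n = 620

Margin of error scales as 1/√n, so n₂ = n₁·(E₁/E₂)².
n₂ = 275 × (8.93/5.95)² = 275 × 2.253 = 619.58
Round up: n₂ = 620.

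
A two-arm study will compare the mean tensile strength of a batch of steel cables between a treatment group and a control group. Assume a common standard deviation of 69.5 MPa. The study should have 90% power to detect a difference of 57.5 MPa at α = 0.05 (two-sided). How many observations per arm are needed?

For two equal groups, n per group = 2·((z_{α/2} + z_β)·σ/δ)².
z_{α/2} = 1.960; z_β = 1.282 (power 90%).
n = 2 × (3.242 × 69.5 / 57.5)² = 2 × 15.36 = 30.72
Round up: n = 31 per group.

31 per group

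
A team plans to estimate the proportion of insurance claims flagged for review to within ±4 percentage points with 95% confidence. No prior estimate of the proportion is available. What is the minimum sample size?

For a proportion with margin E = 0.04 at 95% confidence, z = 1.960.
With no prior estimate, use p = 0.5, which maximizes p(1−p) at 0.25.
n = 0.25 × (z/E)² = 0.25 × (1.960/0.04)² = 600.25
Round up: n = 601.

601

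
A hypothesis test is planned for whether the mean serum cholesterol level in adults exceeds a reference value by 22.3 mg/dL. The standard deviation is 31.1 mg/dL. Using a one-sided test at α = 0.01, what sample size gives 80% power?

For a one-sample z-test, n = ((z_α + z_β)·σ/δ)².
z_α = 2.326 (one-sided α = 0.01); z_β = 0.842 (power 80% → β = 0.2).
n = (3.168 × 31.1 / 22.3)² = 19.52
Round up: n = 20.

n = 20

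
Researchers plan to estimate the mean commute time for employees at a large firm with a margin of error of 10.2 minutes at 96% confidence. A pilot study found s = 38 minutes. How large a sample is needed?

59

For a mean, the margin of error is E = z·σ/√n, so n = (zσ/E)².
At 96% confidence, z = 2.054.
n = (2.054 × 38 / 10.2)² = 58.56
Round up: n = 59.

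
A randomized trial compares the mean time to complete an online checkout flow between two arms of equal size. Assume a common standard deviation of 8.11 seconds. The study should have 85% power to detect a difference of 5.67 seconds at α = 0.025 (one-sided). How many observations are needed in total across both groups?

74 total

For two equal groups, n per group = 2·((z_α + z_β)·σ/δ)².
z_α = 1.960; z_β = 1.036 (power 85%).
n = 2 × (2.996 × 8.11 / 5.67)² = 2 × 18.36 = 36.72
Round up: n = 37 per group.
Total across both groups: 2 × 37 = 74.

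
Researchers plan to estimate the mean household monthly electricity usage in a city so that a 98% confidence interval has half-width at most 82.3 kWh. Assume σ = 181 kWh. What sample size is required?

27

For a mean, the margin of error is E = z·σ/√n, so n = (zσ/E)².
At 98% confidence, z = 2.326.
n = (2.326 × 181 / 82.3)² = 26.17
Round up: n = 27.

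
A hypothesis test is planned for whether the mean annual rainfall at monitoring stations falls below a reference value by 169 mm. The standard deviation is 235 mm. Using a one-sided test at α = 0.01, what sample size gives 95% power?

For a one-sample z-test, n = ((z_α + z_β)·σ/δ)².
z_α = 2.326 (one-sided α = 0.01); z_β = 1.645 (power 95% → β = 0.05).
n = (3.971 × 235 / 169)² = 30.49
Round up: n = 31.

31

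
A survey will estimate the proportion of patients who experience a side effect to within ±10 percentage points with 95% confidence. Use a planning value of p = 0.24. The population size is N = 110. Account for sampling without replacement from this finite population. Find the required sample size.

44

For a proportion with margin E = 0.1 at 95% confidence, z = 1.960.
n = p̂(1−p̂)(z/E)² = 0.24 × 0.76 × (1.960/0.1)² = 70.07 — call this n₀.
Finite-population correction with N = 110: n = n₀ / (1 + (n₀−1)/N) = 70.07 / 1.628 = 43.04
Round up: n = 44.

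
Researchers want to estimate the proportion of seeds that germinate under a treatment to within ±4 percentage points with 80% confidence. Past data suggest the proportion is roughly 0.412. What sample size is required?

249

For a proportion with margin E = 0.04 at 80% confidence, z = 1.282.
n = p̂(1−p̂)(z/E)² = 0.412 × 0.588 × (1.282/0.04)² = 248.85
Round up: n = 249.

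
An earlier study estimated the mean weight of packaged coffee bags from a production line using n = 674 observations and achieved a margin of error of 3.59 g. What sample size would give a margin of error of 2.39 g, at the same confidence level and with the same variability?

Margin of error scales as 1/√n, so n₂ = n₁·(E₁/E₂)².
n₂ = 674 × (3.59/2.39)² = 674 × 2.256 = 1520.54
Round up: n₂ = 1521.

1521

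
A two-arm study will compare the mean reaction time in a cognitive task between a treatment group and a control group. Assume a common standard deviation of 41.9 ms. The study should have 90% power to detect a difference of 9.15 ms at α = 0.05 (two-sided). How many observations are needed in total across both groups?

For two equal groups, n per group = 2·((z_{α/2} + z_β)·σ/δ)².
z_{α/2} = 1.960; z_β = 1.282 (power 90%).
n = 2 × (3.242 × 41.9 / 9.15)² = 2 × 220.40 = 440.80
Round up: n = 441 per group.
Total across both groups: 2 × 441 = 882.

882 total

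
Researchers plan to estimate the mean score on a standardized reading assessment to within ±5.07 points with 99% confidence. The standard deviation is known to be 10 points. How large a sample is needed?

For a mean, the margin of error is E = z·σ/√n, so n = (zσ/E)².
At 99% confidence, z = 2.576.
n = (2.576 × 10 / 5.07)² = 25.82
Round up: n = 26.

26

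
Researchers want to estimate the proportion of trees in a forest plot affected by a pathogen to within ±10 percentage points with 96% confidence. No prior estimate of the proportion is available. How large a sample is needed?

106

For a proportion with margin E = 0.1 at 96% confidence, z = 2.054.
With no prior estimate, use p = 0.5, which maximizes p(1−p) at 0.25.
n = 0.25 × (z/E)² = 0.25 × (2.054/0.1)² = 105.47
Round up: n = 106.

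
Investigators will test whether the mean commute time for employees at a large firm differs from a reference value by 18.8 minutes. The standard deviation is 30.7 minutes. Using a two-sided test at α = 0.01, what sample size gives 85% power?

n = 35

For a one-sample z-test, n = ((z_{α/2} + z_β)·σ/δ)².
z_{α/2} = 2.576 (two-sided α = 0.01); z_β = 1.036 (power 85% → β = 0.15).
n = (3.612 × 30.7 / 18.8)² = 34.79
Round up: n = 35.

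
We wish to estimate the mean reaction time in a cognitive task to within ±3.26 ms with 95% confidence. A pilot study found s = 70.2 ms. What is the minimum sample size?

1782

For a mean, the margin of error is E = z·σ/√n, so n = (zσ/E)².
At 95% confidence, z = 1.960.
n = (1.960 × 70.2 / 3.26)² = 1781.36
Round up: n = 1782.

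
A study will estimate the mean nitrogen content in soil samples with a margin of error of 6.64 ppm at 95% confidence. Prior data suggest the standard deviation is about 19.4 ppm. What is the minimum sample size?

33

For a mean, the margin of error is E = z·σ/√n, so n = (zσ/E)².
At 95% confidence, z = 1.960.
n = (1.960 × 19.4 / 6.64)² = 32.79
Round up: n = 33.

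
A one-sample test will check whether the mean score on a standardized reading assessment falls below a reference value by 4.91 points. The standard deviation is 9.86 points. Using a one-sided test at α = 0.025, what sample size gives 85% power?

For a one-sample z-test, n = ((z_α + z_β)·σ/δ)².
z_α = 1.960 (one-sided α = 0.025); z_β = 1.036 (power 85% → β = 0.15).
n = (2.996 × 9.86 / 4.91)² = 36.20
Round up: n = 37.

37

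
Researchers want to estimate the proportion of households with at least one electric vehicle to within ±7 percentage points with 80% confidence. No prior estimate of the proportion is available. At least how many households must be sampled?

n = 84

For a proportion with margin E = 0.07 at 80% confidence, z = 1.282.
With no prior estimate, use p = 0.5, which maximizes p(1−p) at 0.25.
n = 0.25 × (z/E)² = 0.25 × (1.282/0.07)² = 83.85
Round up: n = 84.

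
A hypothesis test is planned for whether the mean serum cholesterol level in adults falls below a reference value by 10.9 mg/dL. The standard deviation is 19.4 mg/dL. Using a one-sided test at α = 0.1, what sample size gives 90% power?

n = 21

For a one-sample z-test, n = ((z_α + z_β)·σ/δ)².
z_α = 1.282 (one-sided α = 0.1); z_β = 1.282 (power 90% → β = 0.1).
n = (2.564 × 19.4 / 10.9)² = 20.83
Round up: n = 21.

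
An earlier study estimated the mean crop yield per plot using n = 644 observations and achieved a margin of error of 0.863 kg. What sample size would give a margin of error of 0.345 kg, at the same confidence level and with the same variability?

4030

Margin of error scales as 1/√n, so n₂ = n₁·(E₁/E₂)².
n₂ = 644 × (0.863/0.345)² = 644 × 6.257 = 4029.51
Round up: n₂ = 4030.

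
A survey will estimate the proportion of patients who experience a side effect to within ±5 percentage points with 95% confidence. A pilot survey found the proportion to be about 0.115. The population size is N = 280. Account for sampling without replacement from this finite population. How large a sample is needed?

n = 101

For a proportion with margin E = 0.05 at 95% confidence, z = 1.960.
n = p̂(1−p̂)(z/E)² = 0.115 × 0.885 × (1.960/0.05)² = 156.39 — call this n₀.
Finite-population correction with N = 280: n = n₀ / (1 + (n₀−1)/N) = 156.39 / 1.555 = 100.57
Round up: n = 101.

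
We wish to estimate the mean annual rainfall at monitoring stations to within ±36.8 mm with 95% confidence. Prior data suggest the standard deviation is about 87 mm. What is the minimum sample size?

22

For a mean, the margin of error is E = z·σ/√n, so n = (zσ/E)².
At 95% confidence, z = 1.960.
n = (1.960 × 87 / 36.8)² = 21.47
Round up: n = 22.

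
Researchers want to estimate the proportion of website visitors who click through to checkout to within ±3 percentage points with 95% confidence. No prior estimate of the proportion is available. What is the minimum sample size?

1068

For a proportion with margin E = 0.03 at 95% confidence, z = 1.960.
With no prior estimate, use p = 0.5, which maximizes p(1−p) at 0.25.
n = 0.25 × (z/E)² = 0.25 × (1.960/0.03)² = 1067.11
Round up: n = 1068.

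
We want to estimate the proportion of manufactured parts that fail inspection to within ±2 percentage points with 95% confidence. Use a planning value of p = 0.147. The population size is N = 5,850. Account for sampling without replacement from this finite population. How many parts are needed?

999

For a proportion with margin E = 0.02 at 95% confidence, z = 1.960.
n = p̂(1−p̂)(z/E)² = 0.147 × 0.853 × (1.960/0.02)² = 1204.26 — call this n₀.
Finite-population correction with N = 5,850: n = n₀ / (1 + (n₀−1)/N) = 1204.26 / 1.206 = 998.56
Round up: n = 999.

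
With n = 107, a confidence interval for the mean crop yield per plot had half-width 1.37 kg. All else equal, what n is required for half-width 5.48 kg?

Margin of error scales as 1/√n, so n₂ = n₁·(E₁/E₂)².
n₂ = 107 × (1.37/5.48)² = 107 × 0.0625 = 6.69
Round up: n₂ = 7.

n = 7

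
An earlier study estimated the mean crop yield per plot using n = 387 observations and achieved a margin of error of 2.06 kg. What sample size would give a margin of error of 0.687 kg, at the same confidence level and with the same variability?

3480

Margin of error scales as 1/√n, so n₂ = n₁·(E₁/E₂)².
n₂ = 387 × (2.06/0.687)² = 387 × 8.991 = 3479.52
Round up: n₂ = 3480.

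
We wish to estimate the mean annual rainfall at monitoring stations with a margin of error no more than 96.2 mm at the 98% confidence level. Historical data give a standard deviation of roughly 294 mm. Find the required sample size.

For a mean, the margin of error is E = z·σ/√n, so n = (zσ/E)².
At 98% confidence, z = 2.326.
n = (2.326 × 294 / 96.2)² = 50.53
Round up: n = 51.

51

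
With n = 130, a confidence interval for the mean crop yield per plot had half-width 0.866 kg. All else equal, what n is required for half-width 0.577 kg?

Margin of error scales as 1/√n, so n₂ = n₁·(E₁/E₂)².
n₂ = 130 × (0.866/0.577)² = 130 × 2.253 = 292.89
Round up: n₂ = 293.

293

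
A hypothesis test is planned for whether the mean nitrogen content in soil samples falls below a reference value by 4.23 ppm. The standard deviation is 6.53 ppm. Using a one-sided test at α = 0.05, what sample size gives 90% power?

21

For a one-sample z-test, n = ((z_α + z_β)·σ/δ)².
z_α = 1.645 (one-sided α = 0.05); z_β = 1.282 (power 90% → β = 0.1).
n = (2.927 × 6.53 / 4.23)² = 20.42
Round up: n = 21.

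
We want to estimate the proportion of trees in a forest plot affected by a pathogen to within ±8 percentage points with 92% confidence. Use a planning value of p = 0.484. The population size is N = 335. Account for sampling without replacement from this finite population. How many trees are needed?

For a proportion with margin E = 0.08 at 92% confidence, z = 1.751.
n = p̂(1−p̂)(z/E)² = 0.484 × 0.516 × (1.751/0.08)² = 119.64 — call this n₀.
Finite-population correction with N = 335: n = n₀ / (1 + (n₀−1)/N) = 119.64 / 1.354 = 88.36
Round up: n = 89.

89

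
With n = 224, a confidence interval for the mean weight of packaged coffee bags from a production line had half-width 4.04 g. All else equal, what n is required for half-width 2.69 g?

n = 506

Margin of error scales as 1/√n, so n₂ = n₁·(E₁/E₂)².
n₂ = 224 × (4.04/2.69)² = 224 × 2.256 = 505.34
Round up: n₂ = 506.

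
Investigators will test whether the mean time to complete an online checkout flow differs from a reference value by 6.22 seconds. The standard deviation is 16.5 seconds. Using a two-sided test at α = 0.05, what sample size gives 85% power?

64

For a one-sample z-test, n = ((z_{α/2} + z_β)·σ/δ)².
z_{α/2} = 1.960 (two-sided α = 0.05); z_β = 1.036 (power 85% → β = 0.15).
n = (2.996 × 16.5 / 6.22)² = 63.16
Round up: n = 64.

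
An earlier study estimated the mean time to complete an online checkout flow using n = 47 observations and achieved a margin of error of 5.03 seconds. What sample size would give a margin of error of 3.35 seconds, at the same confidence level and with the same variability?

106

Margin of error scales as 1/√n, so n₂ = n₁·(E₁/E₂)².
n₂ = 47 × (5.03/3.35)² = 47 × 2.254 = 105.94
Round up: n₂ = 106.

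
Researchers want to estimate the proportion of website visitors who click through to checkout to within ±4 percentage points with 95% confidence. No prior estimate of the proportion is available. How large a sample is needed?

n = 601

For a proportion with margin E = 0.04 at 95% confidence, z = 1.960.
With no prior estimate, use p = 0.5, which maximizes p(1−p) at 0.25.
n = 0.25 × (z/E)² = 0.25 × (1.960/0.04)² = 600.25
Round up: n = 601.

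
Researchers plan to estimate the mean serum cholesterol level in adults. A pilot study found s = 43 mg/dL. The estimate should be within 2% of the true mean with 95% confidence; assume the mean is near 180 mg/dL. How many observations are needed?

For a mean, the margin of error is E = z·σ/√n, so n = (zσ/E)².
At 95% confidence, z = 1.960.
E = 2% of 180 = 3.6 mg/dL.
n = (1.960 × 43 / 3.6)² = 548.08
Round up: n = 549.

549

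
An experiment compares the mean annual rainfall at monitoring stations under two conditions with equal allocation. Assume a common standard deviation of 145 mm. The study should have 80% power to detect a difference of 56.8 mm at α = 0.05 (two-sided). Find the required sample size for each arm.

103 per group

For two equal groups, n per group = 2·((z_{α/2} + z_β)·σ/δ)².
z_{α/2} = 1.960; z_β = 0.842 (power 80%).
n = 2 × (2.802 × 145 / 56.8)² = 2 × 51.17 = 102.34
Round up: n = 103 per group.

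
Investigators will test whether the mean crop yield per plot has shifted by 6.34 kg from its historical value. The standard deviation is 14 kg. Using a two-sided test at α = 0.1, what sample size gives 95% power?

For a one-sample z-test, n = ((z_{α/2} + z_β)·σ/δ)².
z_{α/2} = 1.645 (two-sided α = 0.1); z_β = 1.645 (power 95% → β = 0.05).
n = (3.290 × 14 / 6.34)² = 52.78
Round up: n = 53.

n = 53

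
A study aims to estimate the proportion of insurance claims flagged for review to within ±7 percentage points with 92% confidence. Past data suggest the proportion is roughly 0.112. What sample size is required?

n = 63

For a proportion with margin E = 0.07 at 92% confidence, z = 1.751.
n = p̂(1−p̂)(z/E)² = 0.112 × 0.888 × (1.751/0.07)² = 62.23
Round up: n = 63.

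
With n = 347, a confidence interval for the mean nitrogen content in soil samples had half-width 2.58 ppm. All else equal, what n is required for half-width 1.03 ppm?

Margin of error scales as 1/√n, so n₂ = n₁·(E₁/E₂)².
n₂ = 347 × (2.58/1.03)² = 347 × 6.274 = 2177.08
Round up: n₂ = 2178.

n = 2178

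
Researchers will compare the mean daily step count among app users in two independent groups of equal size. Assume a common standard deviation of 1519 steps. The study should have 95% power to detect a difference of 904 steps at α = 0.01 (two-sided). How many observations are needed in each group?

101 per group

For two equal groups, n per group = 2·((z_{α/2} + z_β)·σ/δ)².
z_{α/2} = 2.576; z_β = 1.645 (power 95%).
n = 2 × (4.221 × 1519 / 904)² = 2 × 50.30 = 100.60
Round up: n = 101 per group.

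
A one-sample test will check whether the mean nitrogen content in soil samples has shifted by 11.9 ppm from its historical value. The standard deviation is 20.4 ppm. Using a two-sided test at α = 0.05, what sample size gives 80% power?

For a one-sample z-test, n = ((z_{α/2} + z_β)·σ/δ)².
z_{α/2} = 1.960 (two-sided α = 0.05); z_β = 0.842 (power 80% → β = 0.2).
n = (2.802 × 20.4 / 11.9)² = 23.07
Round up: n = 24.

24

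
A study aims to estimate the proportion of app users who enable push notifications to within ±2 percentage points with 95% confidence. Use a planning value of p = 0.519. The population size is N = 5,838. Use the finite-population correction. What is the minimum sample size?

1700

For a proportion with margin E = 0.02 at 95% confidence, z = 1.960.
n = p̂(1−p̂)(z/E)² = 0.519 × 0.481 × (1.960/0.02)² = 2397.53 — call this n₀.
Finite-population correction with N = 5,838: n = n₀ / (1 + (n₀−1)/N) = 2397.53 / 1.411 = 1699.17
Round up: n = 1700.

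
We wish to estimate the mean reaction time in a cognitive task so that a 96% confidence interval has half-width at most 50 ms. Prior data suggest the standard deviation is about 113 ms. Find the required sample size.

For a mean, the margin of error is E = z·σ/√n, so n = (zσ/E)².
At 96% confidence, z = 2.054.
n = (2.054 × 113 / 50)² = 21.55
Round up: n = 22.

n = 22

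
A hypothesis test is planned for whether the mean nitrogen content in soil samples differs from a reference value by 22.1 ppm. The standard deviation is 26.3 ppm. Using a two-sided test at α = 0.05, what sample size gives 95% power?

19

For a one-sample z-test, n = ((z_{α/2} + z_β)·σ/δ)².
z_{α/2} = 1.960 (two-sided α = 0.05); z_β = 1.645 (power 95% → β = 0.05).
n = (3.605 × 26.3 / 22.1)² = 18.41
Round up: n = 19.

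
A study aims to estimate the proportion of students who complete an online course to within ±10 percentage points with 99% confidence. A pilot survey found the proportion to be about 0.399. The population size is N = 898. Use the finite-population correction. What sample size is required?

For a proportion with margin E = 0.1 at 99% confidence, z = 2.576.
n = p̂(1−p̂)(z/E)² = 0.399 × 0.601 × (2.576/0.1)² = 159.13 — call this n₀.
Finite-population correction with N = 898: n = n₀ / (1 + (n₀−1)/N) = 159.13 / 1.176 = 135.31
Round up: n = 136.

136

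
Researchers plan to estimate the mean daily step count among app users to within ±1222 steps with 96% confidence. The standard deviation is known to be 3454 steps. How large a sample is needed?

34

For a mean, the margin of error is E = z·σ/√n, so n = (zσ/E)².
At 96% confidence, z = 2.054.
n = (2.054 × 3454 / 1222)² = 33.71
Round up: n = 34.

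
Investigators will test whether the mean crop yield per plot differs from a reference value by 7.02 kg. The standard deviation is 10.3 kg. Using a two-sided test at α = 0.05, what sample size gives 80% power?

n = 17

For a one-sample z-test, n = ((z_{α/2} + z_β)·σ/δ)².
z_{α/2} = 1.960 (two-sided α = 0.05); z_β = 0.842 (power 80% → β = 0.2).
n = (2.802 × 10.3 / 7.02)² = 16.90
Round up: n = 17.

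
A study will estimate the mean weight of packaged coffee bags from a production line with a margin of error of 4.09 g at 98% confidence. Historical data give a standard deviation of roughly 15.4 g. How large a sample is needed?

77

For a mean, the margin of error is E = z·σ/√n, so n = (zσ/E)².
At 98% confidence, z = 2.326.
n = (2.326 × 15.4 / 4.09)² = 76.70
Round up: n = 77.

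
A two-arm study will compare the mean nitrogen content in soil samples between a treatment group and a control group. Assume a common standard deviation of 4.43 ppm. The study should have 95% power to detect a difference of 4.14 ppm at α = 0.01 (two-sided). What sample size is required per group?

41 per group

For two equal groups, n per group = 2·((z_{α/2} + z_β)·σ/δ)².
z_{α/2} = 2.576; z_β = 1.645 (power 95%).
n = 2 × (4.221 × 4.43 / 4.14)² = 2 × 20.40 = 40.80
Round up: n = 41 per group.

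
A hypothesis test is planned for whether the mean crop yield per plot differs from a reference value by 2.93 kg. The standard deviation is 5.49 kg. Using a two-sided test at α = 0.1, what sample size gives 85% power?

For a one-sample z-test, n = ((z_{α/2} + z_β)·σ/δ)².
z_{α/2} = 1.645 (two-sided α = 0.1); z_β = 1.036 (power 85% → β = 0.15).
n = (2.681 × 5.49 / 2.93)² = 25.23
Round up: n = 26.

n = 26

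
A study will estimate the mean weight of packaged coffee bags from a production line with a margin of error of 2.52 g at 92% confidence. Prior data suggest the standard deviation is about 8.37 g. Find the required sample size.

For a mean, the margin of error is E = z·σ/√n, so n = (zσ/E)².
At 92% confidence, z = 1.751.
n = (1.751 × 8.37 / 2.52)² = 33.82
Round up: n = 34.

n = 34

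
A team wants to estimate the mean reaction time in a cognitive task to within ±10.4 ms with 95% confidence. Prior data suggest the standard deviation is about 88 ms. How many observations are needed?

276

For a mean, the margin of error is E = z·σ/√n, so n = (zσ/E)².
At 95% confidence, z = 1.960.
n = (1.960 × 88 / 10.4)² = 275.05
Round up: n = 276.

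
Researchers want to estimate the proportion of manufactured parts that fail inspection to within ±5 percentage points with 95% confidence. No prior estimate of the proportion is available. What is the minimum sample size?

385

For a proportion with margin E = 0.05 at 95% confidence, z = 1.960.
With no prior estimate, use p = 0.5, which maximizes p(1−p) at 0.25.
n = 0.25 × (z/E)² = 0.25 × (1.960/0.05)² = 384.16
Round up: n = 385.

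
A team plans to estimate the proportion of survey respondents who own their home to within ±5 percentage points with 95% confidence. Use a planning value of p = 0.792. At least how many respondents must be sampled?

254

For a proportion with margin E = 0.05 at 95% confidence, z = 1.960.
n = p̂(1−p̂)(z/E)² = 0.792 × 0.208 × (1.960/0.05)² = 253.14
Round up: n = 254.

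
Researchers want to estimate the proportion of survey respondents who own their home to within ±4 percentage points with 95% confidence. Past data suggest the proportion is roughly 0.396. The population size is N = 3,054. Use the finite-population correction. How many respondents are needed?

484

For a proportion with margin E = 0.04 at 95% confidence, z = 1.960.
n = p̂(1−p̂)(z/E)² = 0.396 × 0.604 × (1.960/0.04)² = 574.28 — call this n₀.
Finite-population correction with N = 3,054: n = n₀ / (1 + (n₀−1)/N) = 574.28 / 1.188 = 483.40
Round up: n = 484.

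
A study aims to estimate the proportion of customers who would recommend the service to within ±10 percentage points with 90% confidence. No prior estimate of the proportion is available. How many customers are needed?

68

For a proportion with margin E = 0.1 at 90% confidence, z = 1.645.
With no prior estimate, use p = 0.5, which maximizes p(1−p) at 0.25.
n = 0.25 × (z/E)² = 0.25 × (1.645/0.1)² = 67.65
Round up: n = 68.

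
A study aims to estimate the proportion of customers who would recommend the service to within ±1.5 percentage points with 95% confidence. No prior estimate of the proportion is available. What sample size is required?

n = 4269

For a proportion with margin E = 0.015 at 95% confidence, z = 1.960.
With no prior estimate, use p = 0.5, which maximizes p(1−p) at 0.25.
n = 0.25 × (z/E)² = 0.25 × (1.960/0.015)² = 4268.44
Round up: n = 4269.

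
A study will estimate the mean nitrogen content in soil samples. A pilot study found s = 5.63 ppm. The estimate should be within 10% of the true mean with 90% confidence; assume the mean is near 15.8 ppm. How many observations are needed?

35

For a mean, the margin of error is E = z·σ/√n, so n = (zσ/E)².
At 90% confidence, z = 1.645.
E = 10% of 15.8 = 1.58 ppm.
n = (1.645 × 5.63 / 1.58)² = 34.36
Round up: n = 35.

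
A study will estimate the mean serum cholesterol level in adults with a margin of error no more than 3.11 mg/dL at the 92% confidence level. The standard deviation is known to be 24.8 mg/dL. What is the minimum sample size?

For a mean, the margin of error is E = z·σ/√n, so n = (zσ/E)².
At 92% confidence, z = 1.751.
n = (1.751 × 24.8 / 3.11)² = 194.96
Round up: n = 195.

195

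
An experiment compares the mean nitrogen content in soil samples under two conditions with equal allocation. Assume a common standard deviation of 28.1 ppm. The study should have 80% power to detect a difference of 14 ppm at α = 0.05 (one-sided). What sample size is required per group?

For two equal groups, n per group = 2·((z_α + z_β)·σ/δ)².
z_α = 1.645; z_β = 0.842 (power 80%).
n = 2 × (2.487 × 28.1 / 14)² = 2 × 24.92 = 49.84
Round up: n = 50 per group.

50 per group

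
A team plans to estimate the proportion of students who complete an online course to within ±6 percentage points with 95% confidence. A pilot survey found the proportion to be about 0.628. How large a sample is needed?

250

For a proportion with margin E = 0.06 at 95% confidence, z = 1.960.
n = p̂(1−p̂)(z/E)² = 0.628 × 0.372 × (1.960/0.06)² = 249.29
Round up: n = 250.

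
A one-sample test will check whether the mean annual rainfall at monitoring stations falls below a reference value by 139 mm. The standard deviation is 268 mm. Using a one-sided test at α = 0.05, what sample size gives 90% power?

For a one-sample z-test, n = ((z_α + z_β)·σ/δ)².
z_α = 1.645 (one-sided α = 0.05); z_β = 1.282 (power 90% → β = 0.1).
n = (2.927 × 268 / 139)² = 31.85
Round up: n = 32.

32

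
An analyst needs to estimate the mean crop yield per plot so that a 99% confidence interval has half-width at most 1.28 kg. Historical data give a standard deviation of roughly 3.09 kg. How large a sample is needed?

For a mean, the margin of error is E = z·σ/√n, so n = (zσ/E)².
At 99% confidence, z = 2.576.
n = (2.576 × 3.09 / 1.28)² = 38.67
Round up: n = 39.

39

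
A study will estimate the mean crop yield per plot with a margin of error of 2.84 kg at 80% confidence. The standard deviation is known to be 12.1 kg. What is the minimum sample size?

30

For a mean, the margin of error is E = z·σ/√n, so n = (zσ/E)².
At 80% confidence, z = 1.282.
n = (1.282 × 12.1 / 2.84)² = 29.83
Round up: n = 30.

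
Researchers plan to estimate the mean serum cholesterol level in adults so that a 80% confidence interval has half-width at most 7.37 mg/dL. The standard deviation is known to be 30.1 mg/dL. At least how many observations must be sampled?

For a mean, the margin of error is E = z·σ/√n, so n = (zσ/E)².
At 80% confidence, z = 1.282.
n = (1.282 × 30.1 / 7.37)² = 27.41
Round up: n = 28.

28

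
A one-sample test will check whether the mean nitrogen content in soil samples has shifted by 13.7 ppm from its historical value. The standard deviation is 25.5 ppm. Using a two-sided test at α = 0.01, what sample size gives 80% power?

41

For a one-sample z-test, n = ((z_{α/2} + z_β)·σ/δ)².
z_{α/2} = 2.576 (two-sided α = 0.01); z_β = 0.842 (power 80% → β = 0.2).
n = (3.418 × 25.5 / 13.7)² = 40.47
Round up: n = 41.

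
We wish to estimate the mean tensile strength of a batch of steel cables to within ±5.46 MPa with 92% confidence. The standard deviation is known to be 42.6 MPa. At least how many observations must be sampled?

For a mean, the margin of error is E = z·σ/√n, so n = (zσ/E)².
At 92% confidence, z = 1.751.
n = (1.751 × 42.6 / 5.46)² = 186.64
Round up: n = 187.

187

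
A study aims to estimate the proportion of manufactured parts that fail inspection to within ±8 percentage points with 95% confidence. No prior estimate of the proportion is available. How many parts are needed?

n = 151

For a proportion with margin E = 0.08 at 95% confidence, z = 1.960.
With no prior estimate, use p = 0.5, which maximizes p(1−p) at 0.25.
n = 0.25 × (z/E)² = 0.25 × (1.960/0.08)² = 150.06
Round up: n = 151.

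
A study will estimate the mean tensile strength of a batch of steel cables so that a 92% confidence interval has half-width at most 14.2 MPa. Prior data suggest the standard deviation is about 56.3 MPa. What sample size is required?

For a mean, the margin of error is E = z·σ/√n, so n = (zσ/E)².
At 92% confidence, z = 1.751.
n = (1.751 × 56.3 / 14.2)² = 48.20
Round up: n = 49.

n = 49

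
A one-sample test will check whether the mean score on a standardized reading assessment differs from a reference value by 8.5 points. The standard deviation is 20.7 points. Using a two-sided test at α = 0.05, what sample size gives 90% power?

63

For a one-sample z-test, n = ((z_{α/2} + z_β)·σ/δ)².
z_{α/2} = 1.960 (two-sided α = 0.05); z_β = 1.282 (power 90% → β = 0.1).
n = (3.242 × 20.7 / 8.5)² = 62.33
Round up: n = 63.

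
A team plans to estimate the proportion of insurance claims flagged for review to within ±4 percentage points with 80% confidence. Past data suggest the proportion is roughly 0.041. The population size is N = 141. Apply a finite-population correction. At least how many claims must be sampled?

For a proportion with margin E = 0.04 at 80% confidence, z = 1.282.
n = p̂(1−p̂)(z/E)² = 0.041 × 0.959 × (1.282/0.04)² = 40.39 — call this n₀.
Finite-population correction with N = 141: n = n₀ / (1 + (n₀−1)/N) = 40.39 / 1.279 = 31.58
Round up: n = 32.

n = 32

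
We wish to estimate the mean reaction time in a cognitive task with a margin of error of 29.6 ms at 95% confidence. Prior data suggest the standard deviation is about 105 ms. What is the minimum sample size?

49

For a mean, the margin of error is E = z·σ/√n, so n = (zσ/E)².
At 95% confidence, z = 1.960.
n = (1.960 × 105 / 29.6)² = 48.34
Round up: n = 49.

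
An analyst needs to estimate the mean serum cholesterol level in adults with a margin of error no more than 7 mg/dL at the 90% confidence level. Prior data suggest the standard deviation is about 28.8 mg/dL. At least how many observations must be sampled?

n = 46

For a mean, the margin of error is E = z·σ/√n, so n = (zσ/E)².
At 90% confidence, z = 1.645.
n = (1.645 × 28.8 / 7)² = 45.81
Round up: n = 46.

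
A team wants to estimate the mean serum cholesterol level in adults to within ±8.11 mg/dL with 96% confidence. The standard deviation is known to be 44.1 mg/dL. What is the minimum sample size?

For a mean, the margin of error is E = z·σ/√n, so n = (zσ/E)².
At 96% confidence, z = 2.054.
n = (2.054 × 44.1 / 8.11)² = 124.75
Round up: n = 125.

n = 125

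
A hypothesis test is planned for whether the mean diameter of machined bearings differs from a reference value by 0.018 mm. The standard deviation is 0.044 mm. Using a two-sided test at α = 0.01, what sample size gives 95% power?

107

For a one-sample z-test, n = ((z_{α/2} + z_β)·σ/δ)².
z_{α/2} = 2.576 (two-sided α = 0.01); z_β = 1.645 (power 95% → β = 0.05).
n = (4.221 × 0.044 / 0.018)² = 106.46
Round up: n = 107.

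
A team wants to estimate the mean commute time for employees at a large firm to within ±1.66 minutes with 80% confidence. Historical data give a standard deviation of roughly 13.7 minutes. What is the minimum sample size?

112

For a mean, the margin of error is E = z·σ/√n, so n = (zσ/E)².
At 80% confidence, z = 1.282.
n = (1.282 × 13.7 / 1.66)² = 111.94
Round up: n = 112.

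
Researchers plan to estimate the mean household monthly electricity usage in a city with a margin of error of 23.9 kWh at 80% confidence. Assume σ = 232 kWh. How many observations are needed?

155

For a mean, the margin of error is E = z·σ/√n, so n = (zσ/E)².
At 80% confidence, z = 1.282.
n = (1.282 × 232 / 23.9)² = 154.87
Round up: n = 155.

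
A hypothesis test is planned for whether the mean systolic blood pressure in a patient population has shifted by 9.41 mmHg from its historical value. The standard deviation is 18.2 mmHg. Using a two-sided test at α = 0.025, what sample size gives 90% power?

n = 47

For a one-sample z-test, n = ((z_{α/2} + z_β)·σ/δ)².
z_{α/2} = 2.241 (two-sided α = 0.025); z_β = 1.282 (power 90% → β = 0.1).
n = (3.523 × 18.2 / 9.41)² = 46.43
Round up: n = 47.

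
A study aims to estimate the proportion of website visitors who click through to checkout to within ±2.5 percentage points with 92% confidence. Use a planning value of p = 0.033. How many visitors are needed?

For a proportion with margin E = 0.025 at 92% confidence, z = 1.751.
n = p̂(1−p̂)(z/E)² = 0.033 × 0.967 × (1.751/0.025)² = 156.54
Round up: n = 157.

157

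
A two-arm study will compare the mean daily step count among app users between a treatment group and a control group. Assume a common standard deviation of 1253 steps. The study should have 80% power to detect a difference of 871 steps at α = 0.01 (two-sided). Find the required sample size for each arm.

49 per group

For two equal groups, n per group = 2·((z_{α/2} + z_β)·σ/δ)².
z_{α/2} = 2.576; z_β = 0.842 (power 80%).
n = 2 × (3.418 × 1253 / 871)² = 2 × 24.18 = 48.36
Round up: n = 49 per group.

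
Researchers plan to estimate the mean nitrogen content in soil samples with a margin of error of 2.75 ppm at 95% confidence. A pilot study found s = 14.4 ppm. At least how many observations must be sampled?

For a mean, the margin of error is E = z·σ/√n, so n = (zσ/E)².
At 95% confidence, z = 1.960.
n = (1.960 × 14.4 / 2.75)² = 105.33
Round up: n = 106.

106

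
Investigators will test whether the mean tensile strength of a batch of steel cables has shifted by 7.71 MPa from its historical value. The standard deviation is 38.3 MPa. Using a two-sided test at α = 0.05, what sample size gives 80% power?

n = 194

For a one-sample z-test, n = ((z_{α/2} + z_β)·σ/δ)².
z_{α/2} = 1.960 (two-sided α = 0.05); z_β = 0.842 (power 80% → β = 0.2).
n = (2.802 × 38.3 / 7.71)² = 193.74
Round up: n = 194.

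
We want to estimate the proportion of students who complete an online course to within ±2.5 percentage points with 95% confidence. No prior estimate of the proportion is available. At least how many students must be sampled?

n = 1537

For a proportion with margin E = 0.025 at 95% confidence, z = 1.960.
With no prior estimate, use p = 0.5, which maximizes p(1−p) at 0.25.
n = 0.25 × (z/E)² = 0.25 × (1.960/0.025)² = 1536.64
Round up: n = 1537.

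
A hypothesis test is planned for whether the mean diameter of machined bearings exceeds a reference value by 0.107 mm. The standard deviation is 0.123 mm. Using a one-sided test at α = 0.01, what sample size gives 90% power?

For a one-sample z-test, n = ((z_α + z_β)·σ/δ)².
z_α = 2.326 (one-sided α = 0.01); z_β = 1.282 (power 90% → β = 0.1).
n = (3.608 × 0.123 / 0.107)² = 17.20
Round up: n = 18.

18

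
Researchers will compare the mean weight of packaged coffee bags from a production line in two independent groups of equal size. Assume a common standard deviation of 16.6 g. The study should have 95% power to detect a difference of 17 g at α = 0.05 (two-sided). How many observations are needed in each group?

For two equal groups, n per group = 2·((z_{α/2} + z_β)·σ/δ)².
z_{α/2} = 1.960; z_β = 1.645 (power 95%).
n = 2 × (3.605 × 16.6 / 17)² = 2 × 12.39 = 24.78
Round up: n = 25 per group.

25 per group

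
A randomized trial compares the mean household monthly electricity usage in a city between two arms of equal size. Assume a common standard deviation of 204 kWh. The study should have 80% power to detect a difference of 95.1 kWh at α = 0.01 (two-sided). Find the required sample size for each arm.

For two equal groups, n per group = 2·((z_{α/2} + z_β)·σ/δ)².
z_{α/2} = 2.576; z_β = 0.842 (power 80%).
n = 2 × (3.418 × 204 / 95.1)² = 2 × 53.76 = 107.52
Round up: n = 108 per group.

108 per group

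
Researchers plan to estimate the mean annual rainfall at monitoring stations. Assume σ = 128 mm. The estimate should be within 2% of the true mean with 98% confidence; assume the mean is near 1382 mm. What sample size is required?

117

For a mean, the margin of error is E = z·σ/√n, so n = (zσ/E)².
At 98% confidence, z = 2.326.
E = 2% of 1382 = 27.64 mm.
n = (2.326 × 128 / 27.64)² = 116.03
Round up: n = 117.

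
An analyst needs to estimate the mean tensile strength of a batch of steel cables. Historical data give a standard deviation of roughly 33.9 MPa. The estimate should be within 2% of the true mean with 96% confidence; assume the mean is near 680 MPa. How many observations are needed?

For a mean, the margin of error is E = z·σ/√n, so n = (zσ/E)².
At 96% confidence, z = 2.054.
E = 2% of 680 = 13.6 MPa.
n = (2.054 × 33.9 / 13.6)² = 26.21
Round up: n = 27.

27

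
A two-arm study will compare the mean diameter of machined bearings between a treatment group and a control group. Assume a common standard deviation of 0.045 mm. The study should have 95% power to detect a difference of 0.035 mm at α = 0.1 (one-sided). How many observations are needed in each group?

For two equal groups, n per group = 2·((z_α + z_β)·σ/δ)².
z_α = 1.282; z_β = 1.645 (power 95%).
n = 2 × (2.927 × 0.045 / 0.035)² = 2 × 14.16 = 28.32
Round up: n = 29 per group.

29 per group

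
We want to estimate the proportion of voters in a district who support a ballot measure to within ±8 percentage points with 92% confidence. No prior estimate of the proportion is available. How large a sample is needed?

n = 120

For a proportion with margin E = 0.08 at 92% confidence, z = 1.751.
With no prior estimate, use p = 0.5, which maximizes p(1−p) at 0.25.
n = 0.25 × (z/E)² = 0.25 × (1.751/0.08)² = 119.77
Round up: n = 120.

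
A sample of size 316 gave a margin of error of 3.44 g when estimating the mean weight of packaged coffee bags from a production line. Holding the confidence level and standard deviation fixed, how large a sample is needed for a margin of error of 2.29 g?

Margin of error scales as 1/√n, so n₂ = n₁·(E₁/E₂)².
n₂ = 316 × (3.44/2.29)² = 316 × 2.257 = 713.21
Round up: n₂ = 714.

714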